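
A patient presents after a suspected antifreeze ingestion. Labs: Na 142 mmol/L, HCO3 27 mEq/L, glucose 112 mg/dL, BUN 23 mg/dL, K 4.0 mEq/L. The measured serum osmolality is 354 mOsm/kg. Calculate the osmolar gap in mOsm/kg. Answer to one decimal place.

55.6 mOsm/kg

Calculated osmolality = 2·Na + glucose/18 + BUN/2.8
= 2·142 + 112/18 + 23/2.8
= 284 + 6.22 + 8.21
= 298.43 mOsm/kg ≈ 298.4 mOsm/kg
Osmolar gap = measured − calculated = 354 − 298.4 = 55.6 mOsm/kg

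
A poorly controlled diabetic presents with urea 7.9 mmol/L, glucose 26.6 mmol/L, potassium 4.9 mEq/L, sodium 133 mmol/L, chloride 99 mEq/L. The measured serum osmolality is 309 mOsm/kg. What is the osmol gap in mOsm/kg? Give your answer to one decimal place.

Calculated osmolality = 2·Na + glucose + urea
= 2·133 + 26.6 + 7.9
= 266 + 26.60 + 7.90
= 300.5 mOsm/kg ≈ 300.5 mOsm/kg
Osmolar gap = measured − calculated = 309 − 300.5 = 8.5 mOsm/kg

8.5 mOsm/kg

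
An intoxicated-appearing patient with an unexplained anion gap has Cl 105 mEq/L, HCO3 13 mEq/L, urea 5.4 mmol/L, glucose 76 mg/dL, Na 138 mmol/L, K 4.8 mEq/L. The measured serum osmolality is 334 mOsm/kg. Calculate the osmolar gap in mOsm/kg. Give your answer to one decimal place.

Calculated osmolality = 2·Na + glucose/18 + urea
= 2·138 + 76/18 + 5.4
= 276 + 4.22 + 5.40
= 285.62 mOsm/kg ≈ 285.6 mOsm/kg
Osmolar gap = measured − calculated = 334 − 285.6 = 48.4 mOsm/kg

48.4 mOsm/kg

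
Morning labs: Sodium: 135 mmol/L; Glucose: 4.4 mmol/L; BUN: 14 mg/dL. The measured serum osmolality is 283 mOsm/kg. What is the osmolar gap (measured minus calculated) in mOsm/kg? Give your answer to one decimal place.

Calculated osmolality = 2·Na + glucose + BUN/2.8
= 2·135 + 4.4 + 14/2.8
= 270 + 4.40 + 5
= 279.4 mOsm/kg ≈ 279.4 mOsm/kg
Osmolar gap = measured − calculated = 283 − 279.4 = 3.6 mOsm/kg

3.6 mOsm/kg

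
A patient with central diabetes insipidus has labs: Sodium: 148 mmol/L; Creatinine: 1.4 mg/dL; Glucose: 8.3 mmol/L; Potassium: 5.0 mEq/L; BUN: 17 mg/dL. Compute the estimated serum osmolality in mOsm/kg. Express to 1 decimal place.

Calculated osmolality = 2·Na + glucose + BUN/2.8
= 2·148 + 8.3 + 17/2.8
= 296 + 8.30 + 6.07
= 310.37 mOsm/kg

310.4 mOsm/kg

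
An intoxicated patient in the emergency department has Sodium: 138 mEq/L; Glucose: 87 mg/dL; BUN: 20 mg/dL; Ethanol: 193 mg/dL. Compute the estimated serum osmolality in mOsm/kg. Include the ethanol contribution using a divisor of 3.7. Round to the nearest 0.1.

Calculated osmolality = 2·Na + glucose/18 + BUN/2.8 + ethanol/3.7
= 2·138 + 87/18 + 20/2.8 + 193/3.7
= 276 + 4.83 + 7.14 + 52.16
= 340.13 mOsm/kg

340.1 mOsm/kg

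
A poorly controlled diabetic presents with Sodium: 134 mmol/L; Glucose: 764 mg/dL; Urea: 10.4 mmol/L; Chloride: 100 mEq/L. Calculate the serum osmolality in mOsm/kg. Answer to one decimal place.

320.8 mOsm/kg

Calculated osmolality = 2·Na + glucose/18 + urea
= 2·134 + 764/18 + 10.4
= 268 + 42.44 + 10.40
= 320.84 mOsm/kg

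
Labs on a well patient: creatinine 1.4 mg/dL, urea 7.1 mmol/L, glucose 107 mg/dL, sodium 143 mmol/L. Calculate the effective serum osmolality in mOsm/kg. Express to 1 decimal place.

Effective osmolality excludes urea (freely permeant across cell membranes):
2·Na + glucose/18
= 2·143 + 107/18
= 286 + 5.94
= 291.94 mOsm/kg

291.9 mOsm/kg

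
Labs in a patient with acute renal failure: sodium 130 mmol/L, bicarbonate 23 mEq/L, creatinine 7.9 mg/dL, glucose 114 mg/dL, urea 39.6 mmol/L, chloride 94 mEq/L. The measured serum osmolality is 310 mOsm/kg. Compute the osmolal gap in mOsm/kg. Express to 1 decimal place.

4.1 mOsm/kg

Calculated osmolality = 2·Na + glucose/18 + urea
= 2·130 + 114/18 + 39.6
= 260 + 6.33 + 39.60
= 305.93 mOsm/kg ≈ 305.9 mOsm/kg
Osmolar gap = measured − calculated = 310 − 305.9 = 4.1 mOsm/kg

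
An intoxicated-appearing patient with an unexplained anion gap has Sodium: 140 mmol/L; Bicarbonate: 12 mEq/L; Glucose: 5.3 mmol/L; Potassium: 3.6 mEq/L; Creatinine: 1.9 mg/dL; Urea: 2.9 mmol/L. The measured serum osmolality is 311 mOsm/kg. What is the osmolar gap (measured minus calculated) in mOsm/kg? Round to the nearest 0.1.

Calculated osmolality = 2·Na + glucose + urea
= 2·140 + 5.3 + 2.9
= 280 + 5.30 + 2.90
= 288.2 mOsm/kg ≈ 288.2 mOsm/kg
Osmolar gap = measured − calculated = 311 − 288.2 = 22.8 mOsm/kg

22.8 mOsm/kg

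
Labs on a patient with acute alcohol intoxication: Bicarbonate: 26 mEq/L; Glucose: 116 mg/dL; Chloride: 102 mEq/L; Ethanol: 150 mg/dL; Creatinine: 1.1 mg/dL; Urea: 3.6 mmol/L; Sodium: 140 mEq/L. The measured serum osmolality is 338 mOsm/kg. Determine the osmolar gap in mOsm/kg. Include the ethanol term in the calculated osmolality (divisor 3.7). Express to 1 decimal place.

Calculated osmolality = 2·Na + glucose/18 + urea + ethanol/3.7
= 2·140 + 116/18 + 3.6 + 150/3.7
= 280 + 6.44 + 3.60 + 40.54
= 330.58 mOsm/kg ≈ 330.6 mOsm/kg
Osmolar gap = measured − calculated = 338 − 330.6 = 7.4 mOsm/kg

7.4 mOsm/kg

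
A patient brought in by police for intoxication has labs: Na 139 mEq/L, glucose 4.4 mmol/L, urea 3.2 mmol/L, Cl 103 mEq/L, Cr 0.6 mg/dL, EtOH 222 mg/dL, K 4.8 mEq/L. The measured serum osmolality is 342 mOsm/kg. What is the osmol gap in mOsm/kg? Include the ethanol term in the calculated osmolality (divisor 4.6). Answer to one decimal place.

8.1 mOsm/kg

Calculated osmolality = 2·Na + glucose + urea + ethanol/4.6
= 2·139 + 4.4 + 3.2 + 222/4.6
= 278 + 4.40 + 3.20 + 48.26
= 333.86 mOsm/kg ≈ 333.9 mOsm/kg
Osmolar gap = measured − calculated = 342 − 333.9 = 8.1 mOsm/kg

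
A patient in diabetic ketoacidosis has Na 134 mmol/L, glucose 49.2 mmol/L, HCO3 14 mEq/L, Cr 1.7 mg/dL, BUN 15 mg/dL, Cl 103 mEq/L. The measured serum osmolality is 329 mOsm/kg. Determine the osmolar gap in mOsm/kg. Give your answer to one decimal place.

Calculated osmolality = 2·Na + glucose + BUN/2.8
= 2·134 + 49.2 + 15/2.8
= 268 + 49.20 + 5.36
= 322.56 mOsm/kg ≈ 322.6 mOsm/kg
Osmolar gap = measured − calculated = 329 − 322.6 = 6.4 mOsm/kg

6.4 mOsm/kg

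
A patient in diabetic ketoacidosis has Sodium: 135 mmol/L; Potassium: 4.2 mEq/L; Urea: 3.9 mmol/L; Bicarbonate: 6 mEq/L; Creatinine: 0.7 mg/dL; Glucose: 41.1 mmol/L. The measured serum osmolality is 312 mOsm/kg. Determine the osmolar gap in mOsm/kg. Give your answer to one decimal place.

Calculated osmolality = 2·Na + glucose + urea
= 2·135 + 41.1 + 3.9
= 270 + 41.10 + 3.90
= 315 mOsm/kg ≈ 315.0 mOsm/kg
Osmolar gap = measured − calculated = 312 − 315.0 = -3.0 mOsm/kg

-3.0 mOsm/kg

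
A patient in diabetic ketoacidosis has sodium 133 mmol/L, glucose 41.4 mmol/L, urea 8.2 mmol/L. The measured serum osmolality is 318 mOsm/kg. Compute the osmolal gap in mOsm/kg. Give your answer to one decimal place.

2.4 mOsm/kg

Calculated osmolality = 2·Na + glucose + urea
= 2·133 + 41.4 + 8.2
= 266 + 41.40 + 8.20
= 315.6 mOsm/kg ≈ 315.6 mOsm/kg
Osmolar gap = measured − calculated = 318 − 315.6 = 2.4 mOsm/kg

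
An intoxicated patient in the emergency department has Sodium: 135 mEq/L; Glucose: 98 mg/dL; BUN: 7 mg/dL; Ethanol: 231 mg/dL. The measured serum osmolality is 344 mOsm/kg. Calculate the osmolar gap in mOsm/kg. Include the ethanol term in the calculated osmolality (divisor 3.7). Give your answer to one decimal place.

3.6 mOsm/kg

Calculated osmolality = 2·Na + glucose/18 + BUN/2.8 + ethanol/3.7
= 2·135 + 98/18 + 7/2.8 + 231/3.7
= 270 + 5.44 + 2.50 + 62.43
= 340.37 mOsm/kg ≈ 340.4 mOsm/kg
Osmolar gap = measured − calculated = 344 − 340.4 = 3.6 mOsm/kg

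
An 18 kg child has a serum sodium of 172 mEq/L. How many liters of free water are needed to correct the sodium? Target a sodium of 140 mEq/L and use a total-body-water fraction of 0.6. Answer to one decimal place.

2.5 L

TBW = 0.6 · 18 = 10.8 L
Free water deficit = TBW · (Na/140 − 1)
= 10.8 · (172/140 − 1)
= 10.8 · 0.2286
= 2.47 L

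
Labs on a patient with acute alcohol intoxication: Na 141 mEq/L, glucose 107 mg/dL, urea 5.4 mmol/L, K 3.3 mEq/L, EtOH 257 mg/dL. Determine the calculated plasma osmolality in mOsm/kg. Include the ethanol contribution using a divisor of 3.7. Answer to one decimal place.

362.8 mOsm/kg

Calculated osmolality = 2·Na + glucose/18 + urea + ethanol/3.7
= 2·141 + 107/18 + 5.4 + 257/3.7
= 282 + 5.94 + 5.40 + 69.46
= 362.8 mOsm/kg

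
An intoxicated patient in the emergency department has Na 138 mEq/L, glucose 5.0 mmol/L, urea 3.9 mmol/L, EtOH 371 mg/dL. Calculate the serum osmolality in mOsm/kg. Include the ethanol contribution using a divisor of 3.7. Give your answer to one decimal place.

385.2 mOsm/kg

Calculated osmolality = 2·Na + glucose + urea + ethanol/3.7
= 2·138 + 5 + 3.9 + 371/3.7
= 276 + 5 + 3.90 + 100.27
= 385.17 mOsm/kg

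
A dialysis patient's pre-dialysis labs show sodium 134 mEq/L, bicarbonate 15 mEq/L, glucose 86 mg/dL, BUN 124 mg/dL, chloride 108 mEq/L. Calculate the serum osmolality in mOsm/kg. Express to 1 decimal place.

Calculated osmolality = 2·Na + glucose/18 + BUN/2.8
= 2·134 + 86/18 + 124/2.8
= 268 + 4.78 + 44.29
= 317.07 mOsm/kg

317.1 mOsm/kg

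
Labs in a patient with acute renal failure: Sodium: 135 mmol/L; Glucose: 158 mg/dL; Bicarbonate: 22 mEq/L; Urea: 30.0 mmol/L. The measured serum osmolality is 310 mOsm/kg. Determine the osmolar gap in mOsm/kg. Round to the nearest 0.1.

1.2 mOsm/kg

Calculated osmolality = 2·Na + glucose/18 + urea
= 2·135 + 158/18 + 30
= 270 + 8.78 + 30
= 308.78 mOsm/kg ≈ 308.8 mOsm/kg
Osmolar gap = measured − calculated = 310 − 308.8 = 1.2 mOsm/kg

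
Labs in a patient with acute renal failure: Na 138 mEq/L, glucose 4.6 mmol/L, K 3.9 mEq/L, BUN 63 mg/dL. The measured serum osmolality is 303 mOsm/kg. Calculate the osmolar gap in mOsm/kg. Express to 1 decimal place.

Calculated osmolality = 2·Na + glucose + BUN/2.8
= 2·138 + 4.6 + 63/2.8
= 276 + 4.60 + 22.50
= 303.1 mOsm/kg ≈ 303.1 mOsm/kg
Osmolar gap = measured − calculated = 303 − 303.1 = -0.1 mOsm/kg

-0.1 mOsm/kg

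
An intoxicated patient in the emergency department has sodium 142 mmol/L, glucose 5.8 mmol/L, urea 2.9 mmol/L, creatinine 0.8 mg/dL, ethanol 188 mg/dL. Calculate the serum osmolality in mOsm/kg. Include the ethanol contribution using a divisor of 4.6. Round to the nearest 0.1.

333.6 mOsm/kg

Calculated osmolality = 2·Na + glucose + urea + ethanol/4.6
= 2·142 + 5.8 + 2.9 + 188/4.6
= 284 + 5.80 + 2.90 + 40.87
= 333.57 mOsm/kg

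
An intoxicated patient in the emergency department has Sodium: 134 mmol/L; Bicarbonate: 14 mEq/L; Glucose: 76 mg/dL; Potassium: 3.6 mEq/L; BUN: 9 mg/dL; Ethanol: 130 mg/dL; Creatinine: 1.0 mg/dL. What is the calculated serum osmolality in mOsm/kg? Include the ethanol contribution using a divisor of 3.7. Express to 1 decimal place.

Calculated osmolality = 2·Na + glucose/18 + BUN/2.8 + ethanol/3.7
= 2·134 + 76/18 + 9/2.8 + 130/3.7
= 268 + 4.22 + 3.21 + 35.14
= 310.57 mOsm/kg

310.6 mOsm/kg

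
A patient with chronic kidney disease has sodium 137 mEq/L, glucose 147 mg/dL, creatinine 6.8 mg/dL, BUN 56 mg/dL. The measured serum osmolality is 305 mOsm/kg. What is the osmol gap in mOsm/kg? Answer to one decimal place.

2.8 mOsm/kg

Calculated osmolality = 2·Na + glucose/18 + BUN/2.8
= 2·137 + 147/18 + 56/2.8
= 274 + 8.17 + 20
= 302.17 mOsm/kg ≈ 302.2 mOsm/kg
Osmolar gap = measured − calculated = 305 − 302.2 = 2.8 mOsm/kg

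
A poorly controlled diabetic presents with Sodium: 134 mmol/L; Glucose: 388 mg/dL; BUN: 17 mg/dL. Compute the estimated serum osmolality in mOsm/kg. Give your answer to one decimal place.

Calculated osmolality = 2·Na + glucose/18 + BUN/2.8
= 2·134 + 388/18 + 17/2.8
= 268 + 21.56 + 6.07
= 295.63 mOsm/kg

295.6 mOsm/kg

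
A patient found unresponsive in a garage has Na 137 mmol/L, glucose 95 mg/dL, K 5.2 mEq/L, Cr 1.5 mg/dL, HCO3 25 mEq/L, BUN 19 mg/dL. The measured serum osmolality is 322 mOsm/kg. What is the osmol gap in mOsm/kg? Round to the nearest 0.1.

35.9 mOsm/kg

Calculated osmolality = 2·Na + glucose/18 + BUN/2.8
= 2·137 + 95/18 + 19/2.8
= 274 + 5.28 + 6.79
= 286.07 mOsm/kg ≈ 286.1 mOsm/kg
Osmolar gap = measured − calculated = 322 − 286.1 = 35.9 mOsm/kg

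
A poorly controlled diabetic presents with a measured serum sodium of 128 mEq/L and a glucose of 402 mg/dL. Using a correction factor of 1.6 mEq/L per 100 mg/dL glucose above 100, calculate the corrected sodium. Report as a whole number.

Corrected Na = measured Na + 1.6 · (glucose − 100)/100
= 128 + 1.6 · (402 − 100)/100
= 128 + 4.8
= 132.8 mEq/L

133 mEq/L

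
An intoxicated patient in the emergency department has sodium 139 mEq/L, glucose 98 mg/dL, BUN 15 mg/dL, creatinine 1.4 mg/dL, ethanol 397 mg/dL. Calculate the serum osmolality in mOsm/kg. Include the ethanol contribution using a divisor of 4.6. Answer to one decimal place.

Calculated osmolality = 2·Na + glucose/18 + BUN/2.8 + ethanol/4.6
= 2·139 + 98/18 + 15/2.8 + 397/4.6
= 278 + 5.44 + 5.36 + 86.30
= 375.1 mOsm/kg

375.1 mOsm/kg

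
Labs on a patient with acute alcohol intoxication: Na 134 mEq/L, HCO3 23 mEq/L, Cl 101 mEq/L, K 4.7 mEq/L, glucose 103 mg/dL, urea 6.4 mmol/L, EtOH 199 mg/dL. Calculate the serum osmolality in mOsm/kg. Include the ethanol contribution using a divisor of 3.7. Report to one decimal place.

333.9 mOsm/kg

Calculated osmolality = 2·Na + glucose/18 + urea + ethanol/3.7
= 2·134 + 103/18 + 6.4 + 199/3.7
= 268 + 5.72 + 6.40 + 53.78
= 333.9 mOsm/kg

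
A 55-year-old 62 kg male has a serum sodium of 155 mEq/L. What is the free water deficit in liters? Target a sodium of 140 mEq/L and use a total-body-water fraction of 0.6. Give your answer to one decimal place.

TBW = 0.6 · 62 = 37.2 L
Free water deficit = TBW · (Na/140 − 1)
= 37.2 · (155/140 − 1)
= 37.2 · 0.1071
= 3.98 L

4.0 L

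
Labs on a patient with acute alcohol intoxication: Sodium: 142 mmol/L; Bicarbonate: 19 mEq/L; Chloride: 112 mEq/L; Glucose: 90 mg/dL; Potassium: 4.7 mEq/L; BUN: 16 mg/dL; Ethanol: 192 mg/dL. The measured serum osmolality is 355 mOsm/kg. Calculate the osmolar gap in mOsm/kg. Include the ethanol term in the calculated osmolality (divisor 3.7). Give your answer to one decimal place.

8.4 mOsm/kg

Calculated osmolality = 2·Na + glucose/18 + BUN/2.8 + ethanol/3.7
= 2·142 + 90/18 + 16/2.8 + 192/3.7
= 284 + 5 + 5.71 + 51.89
= 346.6 mOsm/kg ≈ 346.6 mOsm/kg
Osmolar gap = measured − calculated = 355 − 346.6 = 8.4 mOsm/kg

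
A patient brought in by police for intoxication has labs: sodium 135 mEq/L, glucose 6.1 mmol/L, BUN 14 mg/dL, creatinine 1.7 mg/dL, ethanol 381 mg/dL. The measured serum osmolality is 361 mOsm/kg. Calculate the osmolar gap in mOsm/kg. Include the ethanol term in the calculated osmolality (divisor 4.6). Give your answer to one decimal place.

-2.9 mOsm/kg

Calculated osmolality = 2·Na + glucose + BUN/2.8 + ethanol/4.6
= 2·135 + 6.1 + 14/2.8 + 381/4.6
= 270 + 6.10 + 5 + 82.83
= 363.93 mOsm/kg ≈ 363.9 mOsm/kg
Osmolar gap = measured − calculated = 361 − 363.9 = -2.9 mOsm/kg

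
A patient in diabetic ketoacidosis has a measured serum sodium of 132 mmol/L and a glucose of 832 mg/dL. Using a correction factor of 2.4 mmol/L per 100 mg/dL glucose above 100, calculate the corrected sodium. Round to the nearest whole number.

Corrected Na = measured Na + 2.4 · (glucose − 100)/100
= 132 + 2.4 · (832 − 100)/100
= 132 + 17.6
= 149.6 mmol/L

150 mmol/L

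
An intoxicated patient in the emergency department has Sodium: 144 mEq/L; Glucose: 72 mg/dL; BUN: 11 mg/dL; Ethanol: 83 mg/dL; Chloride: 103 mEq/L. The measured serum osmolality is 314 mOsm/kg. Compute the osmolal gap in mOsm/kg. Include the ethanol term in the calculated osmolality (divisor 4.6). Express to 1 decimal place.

0.0 mOsm/kg

Calculated osmolality = 2·Na + glucose/18 + BUN/2.8 + ethanol/4.6
= 2·144 + 72/18 + 11/2.8 + 83/4.6
= 288 + 4 + 3.93 + 18.04
= 313.97 mOsm/kg ≈ 314.0 mOsm/kg
Osmolar gap = measured − calculated = 314 − 314.0 = 0.0 mOsm/kg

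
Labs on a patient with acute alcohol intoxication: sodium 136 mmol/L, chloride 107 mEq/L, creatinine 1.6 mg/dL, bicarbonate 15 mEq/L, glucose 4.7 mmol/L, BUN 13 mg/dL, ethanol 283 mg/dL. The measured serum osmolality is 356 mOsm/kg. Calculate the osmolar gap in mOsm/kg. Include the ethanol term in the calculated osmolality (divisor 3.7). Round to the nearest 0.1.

-1.8 mOsm/kg

Calculated osmolality = 2·Na + glucose + BUN/2.8 + ethanol/3.7
= 2·136 + 4.7 + 13/2.8 + 283/3.7
= 272 + 4.70 + 4.64 + 76.49
= 357.83 mOsm/kg ≈ 357.8 mOsm/kg
Osmolar gap = measured − calculated = 356 − 357.8 = -1.8 mOsm/kg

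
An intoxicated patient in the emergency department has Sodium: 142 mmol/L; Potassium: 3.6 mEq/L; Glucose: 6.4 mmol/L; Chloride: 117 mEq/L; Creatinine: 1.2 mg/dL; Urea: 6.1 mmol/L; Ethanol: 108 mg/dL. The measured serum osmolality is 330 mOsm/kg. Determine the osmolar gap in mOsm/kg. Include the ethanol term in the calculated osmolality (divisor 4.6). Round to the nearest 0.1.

10.0 mOsm/kg

Calculated osmolality = 2·Na + glucose + urea + ethanol/4.6
= 2·142 + 6.4 + 6.1 + 108/4.6
= 284 + 6.40 + 6.10 + 23.48
= 319.98 mOsm/kg ≈ 320.0 mOsm/kg
Osmolar gap = measured − calculated = 330 − 320.0 = 10.0 mOsm/kg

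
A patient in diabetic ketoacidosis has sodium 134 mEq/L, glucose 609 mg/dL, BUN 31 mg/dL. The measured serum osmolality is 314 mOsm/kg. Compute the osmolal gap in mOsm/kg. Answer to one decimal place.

1.1 mOsm/kg

Calculated osmolality = 2·Na + glucose/18 + BUN/2.8
= 2·134 + 609/18 + 31/2.8
= 268 + 33.83 + 11.07
= 312.9 mOsm/kg ≈ 312.9 mOsm/kg
Osmolar gap = measured − calculated = 314 − 312.9 = 1.1 mOsm/kg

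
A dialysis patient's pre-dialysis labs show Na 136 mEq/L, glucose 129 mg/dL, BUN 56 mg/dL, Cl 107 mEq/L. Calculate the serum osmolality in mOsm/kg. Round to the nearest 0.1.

299.2 mOsm/kg

Calculated osmolality = 2·Na + glucose/18 + BUN/2.8
= 2·136 + 129/18 + 56/2.8
= 272 + 7.17 + 20
= 299.17 mOsm/kg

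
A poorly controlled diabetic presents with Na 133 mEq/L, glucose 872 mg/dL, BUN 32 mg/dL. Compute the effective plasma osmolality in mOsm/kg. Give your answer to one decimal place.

Effective osmolality excludes urea (freely permeant across cell membranes):
2·Na + glucose/18
= 2·133 + 872/18
= 266 + 48.44
= 314.44 mOsm/kg

314.4 mOsm/kg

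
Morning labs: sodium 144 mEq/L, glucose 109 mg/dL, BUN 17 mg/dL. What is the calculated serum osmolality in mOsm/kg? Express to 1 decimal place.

Calculated osmolality = 2·Na + glucose/18 + BUN/2.8
= 2·144 + 109/18 + 17/2.8
= 288 + 6.06 + 6.07
= 300.13 mOsm/kg

300.1 mOsm/kg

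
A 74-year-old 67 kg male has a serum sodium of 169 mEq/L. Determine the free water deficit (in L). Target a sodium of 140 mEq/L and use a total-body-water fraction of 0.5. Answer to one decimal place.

TBW = 0.5 · 67 = 33.5 L
Free water deficit = TBW · (Na/140 − 1)
= 33.5 · (169/140 − 1)
= 33.5 · 0.2071
= 6.94 L

6.9 L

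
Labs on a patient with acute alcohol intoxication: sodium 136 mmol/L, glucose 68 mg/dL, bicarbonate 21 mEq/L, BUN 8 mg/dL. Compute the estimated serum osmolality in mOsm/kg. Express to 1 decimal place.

278.6 mOsm/kg

Calculated osmolality = 2·Na + glucose/18 + BUN/2.8
= 2·136 + 68/18 + 8/2.8
= 272 + 3.78 + 2.86
= 278.64 mOsm/kg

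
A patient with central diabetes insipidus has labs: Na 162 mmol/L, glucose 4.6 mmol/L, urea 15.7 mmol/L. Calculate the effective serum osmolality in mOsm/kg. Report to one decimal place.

328.6 mOsm/kg

Effective osmolality excludes urea (freely permeant across cell membranes):
2·Na + glucose
= 2·162 + 4.6
= 324 + 4.6
= 328.6 mOsm/kg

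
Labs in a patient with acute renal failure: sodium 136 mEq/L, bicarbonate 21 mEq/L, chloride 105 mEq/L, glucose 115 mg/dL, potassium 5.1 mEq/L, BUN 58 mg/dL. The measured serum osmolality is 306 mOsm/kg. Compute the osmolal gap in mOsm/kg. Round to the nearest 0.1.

Calculated osmolality = 2·Na + glucose/18 + BUN/2.8
= 2·136 + 115/18 + 58/2.8
= 272 + 6.39 + 20.71
= 299.1 mOsm/kg ≈ 299.1 mOsm/kg
Osmolar gap = measured − calculated = 306 − 299.1 = 6.9 mOsm/kg

6.9 mOsm/kg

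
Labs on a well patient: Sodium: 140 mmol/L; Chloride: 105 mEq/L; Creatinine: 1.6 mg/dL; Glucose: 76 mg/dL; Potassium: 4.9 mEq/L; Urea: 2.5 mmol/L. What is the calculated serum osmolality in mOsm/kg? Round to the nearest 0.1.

286.7 mOsm/kg

Calculated osmolality = 2·Na + glucose/18 + urea
= 2·140 + 76/18 + 2.5
= 280 + 4.22 + 2.50
= 286.72 mOsm/kg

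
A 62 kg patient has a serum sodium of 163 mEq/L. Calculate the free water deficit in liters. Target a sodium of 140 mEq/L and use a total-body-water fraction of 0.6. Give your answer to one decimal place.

6.1 L

TBW = 0.6 · 62 = 37.2 L
Free water deficit = TBW · (Na/140 − 1)
= 37.2 · (163/140 − 1)
= 37.2 · 0.1643
= 6.11 L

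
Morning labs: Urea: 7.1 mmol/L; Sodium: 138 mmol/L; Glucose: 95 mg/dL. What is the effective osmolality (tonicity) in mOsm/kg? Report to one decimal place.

281.3 mOsm/kg

Effective osmolality excludes urea (freely permeant across cell membranes):
2·Na + glucose/18
= 2·138 + 95/18
= 276 + 5.28
= 281.28 mOsm/kg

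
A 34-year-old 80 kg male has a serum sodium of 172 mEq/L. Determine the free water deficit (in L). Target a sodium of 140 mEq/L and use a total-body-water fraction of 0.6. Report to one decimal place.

11.0 L

TBW = 0.6 · 80 = 48 L
Free water deficit = TBW · (Na/140 − 1)
= 48 · (172/140 − 1)
= 48 · 0.2286
= 10.97 L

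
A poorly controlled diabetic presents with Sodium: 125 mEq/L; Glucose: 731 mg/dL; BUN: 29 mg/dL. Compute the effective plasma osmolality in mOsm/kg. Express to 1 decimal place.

Effective osmolality excludes urea (freely permeant across cell membranes):
2·Na + glucose/18
= 2·125 + 731/18
= 250 + 40.61
= 290.61 mOsm/kg

290.6 mOsm/kg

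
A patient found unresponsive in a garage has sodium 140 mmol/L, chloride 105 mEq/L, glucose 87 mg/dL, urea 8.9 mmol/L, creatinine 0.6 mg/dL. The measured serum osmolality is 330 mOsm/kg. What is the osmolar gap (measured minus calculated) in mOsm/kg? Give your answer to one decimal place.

Calculated osmolality = 2·Na + glucose/18 + urea
= 2·140 + 87/18 + 8.9
= 280 + 4.83 + 8.90
= 293.73 mOsm/kg ≈ 293.7 mOsm/kg
Osmolar gap = measured − calculated = 330 − 293.7 = 36.3 mOsm/kg

36.3 mOsm/kg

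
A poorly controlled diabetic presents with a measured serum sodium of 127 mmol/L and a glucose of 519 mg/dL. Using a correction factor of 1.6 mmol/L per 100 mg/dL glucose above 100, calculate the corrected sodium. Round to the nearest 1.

134 mmol/L

Corrected Na = measured Na + 1.6 · (glucose − 100)/100
= 127 + 1.6 · (519 − 100)/100
= 127 + 6.7
= 133.7 mmol/L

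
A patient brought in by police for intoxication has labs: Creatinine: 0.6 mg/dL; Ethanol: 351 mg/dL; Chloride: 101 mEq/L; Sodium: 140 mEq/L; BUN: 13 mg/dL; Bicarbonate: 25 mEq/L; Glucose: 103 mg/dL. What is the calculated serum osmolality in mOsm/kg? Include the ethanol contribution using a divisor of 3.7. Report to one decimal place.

Calculated osmolality = 2·Na + glucose/18 + BUN/2.8 + ethanol/3.7
= 2·140 + 103/18 + 13/2.8 + 351/3.7
= 280 + 5.72 + 4.64 + 94.86
= 385.22 mOsm/kg

385.2 mOsm/kg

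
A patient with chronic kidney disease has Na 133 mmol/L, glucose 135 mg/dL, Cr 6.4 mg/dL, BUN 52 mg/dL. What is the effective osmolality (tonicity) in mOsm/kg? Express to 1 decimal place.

Effective osmolality excludes urea (freely permeant across cell membranes):
2·Na + glucose/18
= 2·133 + 135/18
= 266 + 7.5
= 273.5 mOsm/kg

273.5 mOsm/kg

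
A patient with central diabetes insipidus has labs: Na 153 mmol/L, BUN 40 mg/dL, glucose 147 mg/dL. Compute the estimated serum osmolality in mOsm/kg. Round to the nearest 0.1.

328.5 mOsm/kg

Calculated osmolality = 2·Na + glucose/18 + BUN/2.8
= 2·153 + 147/18 + 40/2.8
= 306 + 8.17 + 14.29
= 328.46 mOsm/kg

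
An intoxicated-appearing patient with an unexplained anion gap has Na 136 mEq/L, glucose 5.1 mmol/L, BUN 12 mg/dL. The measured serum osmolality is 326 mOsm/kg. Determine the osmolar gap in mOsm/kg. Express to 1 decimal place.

Calculated osmolality = 2·Na + glucose + BUN/2.8
= 2·136 + 5.1 + 12/2.8
= 272 + 5.10 + 4.29
= 281.39 mOsm/kg ≈ 281.4 mOsm/kg
Osmolar gap = measured − calculated = 326 − 281.4 = 44.6 mOsm/kg

44.6 mOsm/kg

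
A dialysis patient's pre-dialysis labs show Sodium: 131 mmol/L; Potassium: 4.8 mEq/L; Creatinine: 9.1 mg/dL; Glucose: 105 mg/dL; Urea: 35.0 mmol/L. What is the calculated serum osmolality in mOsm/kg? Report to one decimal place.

Calculated osmolality = 2·Na + glucose/18 + urea
= 2·131 + 105/18 + 35
= 262 + 5.83 + 35
= 302.83 mOsm/kg

302.8 mOsm/kg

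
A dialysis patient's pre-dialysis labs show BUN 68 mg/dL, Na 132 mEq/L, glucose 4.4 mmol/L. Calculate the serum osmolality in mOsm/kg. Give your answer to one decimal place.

292.7 mOsm/kg

Calculated osmolality = 2·Na + glucose + BUN/2.8
= 2·132 + 4.4 + 68/2.8
= 264 + 4.40 + 24.29
= 292.69 mOsm/kg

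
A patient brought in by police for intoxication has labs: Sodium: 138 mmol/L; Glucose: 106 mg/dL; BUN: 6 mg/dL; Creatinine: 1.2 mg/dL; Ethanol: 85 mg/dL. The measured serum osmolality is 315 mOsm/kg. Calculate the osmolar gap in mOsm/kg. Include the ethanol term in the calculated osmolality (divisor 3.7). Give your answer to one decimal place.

8.0 mOsm/kg

Calculated osmolality = 2·Na + glucose/18 + BUN/2.8 + ethanol/3.7
= 2·138 + 106/18 + 6/2.8 + 85/3.7
= 276 + 5.89 + 2.14 + 22.97
= 307 mOsm/kg ≈ 307.0 mOsm/kg
Osmolar gap = measured − calculated = 315 − 307.0 = 8.0 mOsm/kg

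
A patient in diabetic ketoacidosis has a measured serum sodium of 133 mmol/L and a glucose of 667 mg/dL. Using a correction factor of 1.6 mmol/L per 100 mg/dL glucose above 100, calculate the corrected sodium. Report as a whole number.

Corrected Na = measured Na + 1.6 · (glucose − 100)/100
= 133 + 1.6 · (667 − 100)/100
= 133 + 9.1
= 142.1 mmol/L

142 mmol/L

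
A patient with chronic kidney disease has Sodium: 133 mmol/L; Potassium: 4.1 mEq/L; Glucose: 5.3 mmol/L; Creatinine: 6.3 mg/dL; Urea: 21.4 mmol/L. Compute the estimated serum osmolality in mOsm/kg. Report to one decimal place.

292.7 mOsm/kg

Calculated osmolality = 2·Na + glucose + urea
= 2·133 + 5.3 + 21.4
= 266 + 5.30 + 21.40
= 292.7 mOsm/kg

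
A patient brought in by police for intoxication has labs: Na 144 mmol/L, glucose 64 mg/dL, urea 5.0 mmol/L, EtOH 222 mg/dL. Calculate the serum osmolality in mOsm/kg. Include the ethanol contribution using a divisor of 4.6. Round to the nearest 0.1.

Calculated osmolality = 2·Na + glucose/18 + urea + ethanol/4.6
= 2·144 + 64/18 + 5 + 222/4.6
= 288 + 3.56 + 5 + 48.26
= 344.82 mOsm/kg

344.8 mOsm/kg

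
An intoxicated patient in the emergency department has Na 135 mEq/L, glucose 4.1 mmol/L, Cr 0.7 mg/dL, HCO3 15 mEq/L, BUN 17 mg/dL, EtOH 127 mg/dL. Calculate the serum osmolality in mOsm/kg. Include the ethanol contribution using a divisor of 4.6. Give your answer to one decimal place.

307.8 mOsm/kg

Calculated osmolality = 2·Na + glucose + BUN/2.8 + ethanol/4.6
= 2·135 + 4.1 + 17/2.8 + 127/4.6
= 270 + 4.10 + 6.07 + 27.61
= 307.78 mOsm/kg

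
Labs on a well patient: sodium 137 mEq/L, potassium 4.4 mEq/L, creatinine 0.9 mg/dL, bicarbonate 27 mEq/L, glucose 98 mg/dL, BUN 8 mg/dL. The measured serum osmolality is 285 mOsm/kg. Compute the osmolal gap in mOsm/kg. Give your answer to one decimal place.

Calculated osmolality = 2·Na + glucose/18 + BUN/2.8
= 2·137 + 98/18 + 8/2.8
= 274 + 5.44 + 2.86
= 282.3 mOsm/kg ≈ 282.3 mOsm/kg
Osmolar gap = measured − calculated = 285 − 282.3 = 2.7 mOsm/kg

2.7 mOsm/kg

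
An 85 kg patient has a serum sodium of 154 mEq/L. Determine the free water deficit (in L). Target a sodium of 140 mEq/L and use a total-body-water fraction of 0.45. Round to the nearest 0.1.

3.8 L

TBW = 0.45 · 85 = 38.25 L
Free water deficit = TBW · (Na/140 − 1)
= 38.25 · (154/140 − 1)
= 38.25 · 0.1
= 3.83 L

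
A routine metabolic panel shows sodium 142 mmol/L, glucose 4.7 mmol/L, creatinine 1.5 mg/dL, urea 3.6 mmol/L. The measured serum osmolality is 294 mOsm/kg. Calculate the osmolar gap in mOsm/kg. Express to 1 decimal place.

Calculated osmolality = 2·Na + glucose + urea
= 2·142 + 4.7 + 3.6
= 284 + 4.70 + 3.60
= 292.3 mOsm/kg ≈ 292.3 mOsm/kg
Osmolar gap = measured − calculated = 294 − 292.3 = 1.7 mOsm/kg

1.7 mOsm/kg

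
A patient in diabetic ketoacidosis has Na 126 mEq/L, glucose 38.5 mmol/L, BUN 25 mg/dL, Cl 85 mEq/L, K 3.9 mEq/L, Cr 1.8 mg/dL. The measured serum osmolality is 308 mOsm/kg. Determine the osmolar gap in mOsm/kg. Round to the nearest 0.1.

Calculated osmolality = 2·Na + glucose + BUN/2.8
= 2·126 + 38.5 + 25/2.8
= 252 + 38.50 + 8.93
= 299.43 mOsm/kg ≈ 299.4 mOsm/kg
Osmolar gap = measured − calculated = 308 − 299.4 = 8.6 mOsm/kg

8.6 mOsm/kg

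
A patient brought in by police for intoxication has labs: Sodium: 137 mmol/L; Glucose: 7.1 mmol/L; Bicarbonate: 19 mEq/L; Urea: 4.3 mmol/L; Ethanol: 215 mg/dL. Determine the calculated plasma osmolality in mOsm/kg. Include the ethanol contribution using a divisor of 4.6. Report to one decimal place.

Calculated osmolality = 2·Na + glucose + urea + ethanol/4.6
= 2·137 + 7.1 + 4.3 + 215/4.6
= 274 + 7.10 + 4.30 + 46.74
= 332.14 mOsm/kg

332.1 mOsm/kg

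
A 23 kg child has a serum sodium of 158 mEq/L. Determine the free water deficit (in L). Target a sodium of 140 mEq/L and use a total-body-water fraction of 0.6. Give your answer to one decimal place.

1.8 L

TBW = 0.6 · 23 = 13.8 L
Free water deficit = TBW · (Na/140 − 1)
= 13.8 · (158/140 − 1)
= 13.8 · 0.1286
= 1.77 L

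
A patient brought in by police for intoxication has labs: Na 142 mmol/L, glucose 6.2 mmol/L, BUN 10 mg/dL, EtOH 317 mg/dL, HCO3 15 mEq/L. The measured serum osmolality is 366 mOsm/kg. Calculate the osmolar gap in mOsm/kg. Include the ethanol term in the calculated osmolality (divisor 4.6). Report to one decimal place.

Calculated osmolality = 2·Na + glucose + BUN/2.8 + ethanol/4.6
= 2·142 + 6.2 + 10/2.8 + 317/4.6
= 284 + 6.20 + 3.57 + 68.91
= 362.68 mOsm/kg ≈ 362.7 mOsm/kg
Osmolar gap = measured − calculated = 366 − 362.7 = 3.3 mOsm/kg

3.3 mOsm/kg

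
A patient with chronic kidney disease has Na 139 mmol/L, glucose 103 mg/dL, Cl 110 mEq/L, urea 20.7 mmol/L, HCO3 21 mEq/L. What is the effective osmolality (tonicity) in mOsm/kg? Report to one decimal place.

Effective osmolality excludes urea (freely permeant across cell membranes):
2·Na + glucose/18
= 2·139 + 103/18
= 278 + 5.72
= 283.72 mOsm/kg

283.7 mOsm/kg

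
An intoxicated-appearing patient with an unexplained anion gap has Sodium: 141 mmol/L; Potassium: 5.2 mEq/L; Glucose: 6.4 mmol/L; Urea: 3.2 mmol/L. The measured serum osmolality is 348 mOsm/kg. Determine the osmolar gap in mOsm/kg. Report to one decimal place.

56.4 mOsm/kg

Calculated osmolality = 2·Na + glucose + urea
= 2·141 + 6.4 + 3.2
= 282 + 6.40 + 3.20
= 291.6 mOsm/kg ≈ 291.6 mOsm/kg
Osmolar gap = measured − calculated = 348 − 291.6 = 56.4 mOsm/kg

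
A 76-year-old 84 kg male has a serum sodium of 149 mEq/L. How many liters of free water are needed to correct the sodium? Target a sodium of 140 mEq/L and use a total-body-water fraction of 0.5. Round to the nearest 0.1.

TBW = 0.5 · 84 = 42 L
Free water deficit = TBW · (Na/140 − 1)
= 42 · (149/140 − 1)
= 42 · 0.0643
= 2.7 L

2.7 L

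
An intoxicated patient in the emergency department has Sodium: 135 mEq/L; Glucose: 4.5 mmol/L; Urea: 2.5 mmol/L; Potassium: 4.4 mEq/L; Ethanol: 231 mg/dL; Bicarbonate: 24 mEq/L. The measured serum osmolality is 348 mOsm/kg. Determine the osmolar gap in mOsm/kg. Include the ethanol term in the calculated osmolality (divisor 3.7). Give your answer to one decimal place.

Calculated osmolality = 2·Na + glucose + urea + ethanol/3.7
= 2·135 + 4.5 + 2.5 + 231/3.7
= 270 + 4.50 + 2.50 + 62.43
= 339.43 mOsm/kg ≈ 339.4 mOsm/kg
Osmolar gap = measured − calculated = 348 − 339.4 = 8.6 mOsm/kg

8.6 mOsm/kg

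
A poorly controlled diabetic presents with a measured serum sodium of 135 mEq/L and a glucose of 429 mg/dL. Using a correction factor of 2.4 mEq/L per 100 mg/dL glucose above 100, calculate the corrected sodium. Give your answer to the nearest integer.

143 mEq/L

Corrected Na = measured Na + 2.4 · (glucose − 100)/100
= 135 + 2.4 · (429 − 100)/100
= 135 + 7.9
= 142.9 mEq/L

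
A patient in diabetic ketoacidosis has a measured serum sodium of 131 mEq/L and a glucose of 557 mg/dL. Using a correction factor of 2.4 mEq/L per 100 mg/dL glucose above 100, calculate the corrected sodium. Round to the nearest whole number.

Corrected Na = measured Na + 2.4 · (glucose − 100)/100
= 131 + 2.4 · (557 − 100)/100
= 131 + 11
= 142 mEq/L

142 mEq/L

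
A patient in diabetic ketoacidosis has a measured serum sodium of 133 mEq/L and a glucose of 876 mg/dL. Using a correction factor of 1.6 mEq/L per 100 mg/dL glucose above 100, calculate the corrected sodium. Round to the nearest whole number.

Corrected Na = measured Na + 1.6 · (glucose − 100)/100
= 133 + 1.6 · (876 − 100)/100
= 133 + 12.4
= 145.4 mEq/L

145 mEq/L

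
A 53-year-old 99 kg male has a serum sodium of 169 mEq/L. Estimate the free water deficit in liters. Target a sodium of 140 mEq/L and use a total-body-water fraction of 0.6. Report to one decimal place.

12.3 L

TBW = 0.6 · 99 = 59.4 L
Free water deficit = TBW · (Na/140 − 1)
= 59.4 · (169/140 − 1)
= 59.4 · 0.2071
= 12.3 L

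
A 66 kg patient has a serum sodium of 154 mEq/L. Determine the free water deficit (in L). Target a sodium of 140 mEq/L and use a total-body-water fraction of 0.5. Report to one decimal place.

3.3 L

TBW = 0.5 · 66 = 33 L
Free water deficit = TBW · (Na/140 − 1)
= 33 · (154/140 − 1)
= 33 · 0.1
= 3.3 L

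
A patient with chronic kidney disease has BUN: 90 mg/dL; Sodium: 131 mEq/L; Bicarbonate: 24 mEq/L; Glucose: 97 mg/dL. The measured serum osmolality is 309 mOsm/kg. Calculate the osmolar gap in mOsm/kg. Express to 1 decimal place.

9.5 mOsm/kg

Calculated osmolality = 2·Na + glucose/18 + BUN/2.8
= 2·131 + 97/18 + 90/2.8
= 262 + 5.39 + 32.14
= 299.53 mOsm/kg ≈ 299.5 mOsm/kg
Osmolar gap = measured − calculated = 309 − 299.5 = 9.5 mOsm/kg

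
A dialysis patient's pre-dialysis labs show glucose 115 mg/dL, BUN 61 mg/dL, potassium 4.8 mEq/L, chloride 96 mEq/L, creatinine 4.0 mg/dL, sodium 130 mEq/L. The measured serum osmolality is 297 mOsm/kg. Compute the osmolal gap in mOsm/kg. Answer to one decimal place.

8.8 mOsm/kg

Calculated osmolality = 2·Na + glucose/18 + BUN/2.8
= 2·130 + 115/18 + 61/2.8
= 260 + 6.39 + 21.79
= 288.18 mOsm/kg ≈ 288.2 mOsm/kg
Osmolar gap = measured − calculated = 297 − 288.2 = 8.8 mOsm/kg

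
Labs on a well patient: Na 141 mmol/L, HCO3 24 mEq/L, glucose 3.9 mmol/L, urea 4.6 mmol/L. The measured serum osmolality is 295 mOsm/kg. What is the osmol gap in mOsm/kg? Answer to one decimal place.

4.5 mOsm/kg

Calculated osmolality = 2·Na + glucose + urea
= 2·141 + 3.9 + 4.6
= 282 + 3.90 + 4.60
= 290.5 mOsm/kg ≈ 290.5 mOsm/kg
Osmolar gap = measured − calculated = 295 − 290.5 = 4.5 mOsm/kg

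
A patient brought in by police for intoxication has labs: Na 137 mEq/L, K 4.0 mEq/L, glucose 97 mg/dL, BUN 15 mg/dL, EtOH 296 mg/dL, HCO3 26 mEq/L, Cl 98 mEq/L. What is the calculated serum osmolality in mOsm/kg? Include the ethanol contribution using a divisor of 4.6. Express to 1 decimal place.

349.1 mOsm/kg

Calculated osmolality = 2·Na + glucose/18 + BUN/2.8 + ethanol/4.6
= 2·137 + 97/18 + 15/2.8 + 296/4.6
= 274 + 5.39 + 5.36 + 64.35
= 349.1 mOsm/kg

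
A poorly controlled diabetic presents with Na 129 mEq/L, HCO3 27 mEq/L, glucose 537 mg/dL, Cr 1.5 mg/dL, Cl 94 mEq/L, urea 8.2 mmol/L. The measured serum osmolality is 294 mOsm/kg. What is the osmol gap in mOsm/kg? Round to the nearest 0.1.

Calculated osmolality = 2·Na + glucose/18 + urea
= 2·129 + 537/18 + 8.2
= 258 + 29.83 + 8.20
= 296.03 mOsm/kg ≈ 296.0 mOsm/kg
Osmolar gap = measured − calculated = 294 − 296.0 = -2.0 mOsm/kg

-2.0 mOsm/kg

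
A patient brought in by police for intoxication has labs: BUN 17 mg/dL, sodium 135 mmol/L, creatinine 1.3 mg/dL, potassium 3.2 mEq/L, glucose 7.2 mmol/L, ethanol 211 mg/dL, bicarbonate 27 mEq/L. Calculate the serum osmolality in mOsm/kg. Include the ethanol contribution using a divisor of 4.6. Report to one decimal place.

329.1 mOsm/kg

Calculated osmolality = 2·Na + glucose + BUN/2.8 + ethanol/4.6
= 2·135 + 7.2 + 17/2.8 + 211/4.6
= 270 + 7.20 + 6.07 + 45.87
= 329.14 mOsm/kg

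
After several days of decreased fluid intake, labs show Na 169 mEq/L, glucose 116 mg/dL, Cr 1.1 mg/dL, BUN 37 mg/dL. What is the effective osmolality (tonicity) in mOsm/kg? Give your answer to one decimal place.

Effective osmolality excludes urea (freely permeant across cell membranes):
2·Na + glucose/18
= 2·169 + 116/18
= 338 + 6.44
= 344.44 mOsm/kg

344.4 mOsm/kg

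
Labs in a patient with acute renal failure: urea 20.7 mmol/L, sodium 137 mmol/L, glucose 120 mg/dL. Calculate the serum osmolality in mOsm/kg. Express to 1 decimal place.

Calculated osmolality = 2·Na + glucose/18 + urea
= 2·137 + 120/18 + 20.7
= 274 + 6.67 + 20.70
= 301.37 mOsm/kg

301.4 mOsm/kg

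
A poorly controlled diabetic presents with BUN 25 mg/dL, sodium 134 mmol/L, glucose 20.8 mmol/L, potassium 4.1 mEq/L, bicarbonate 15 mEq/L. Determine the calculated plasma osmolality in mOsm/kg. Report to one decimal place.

Calculated osmolality = 2·Na + glucose + BUN/2.8
= 2·134 + 20.8 + 25/2.8
= 268 + 20.80 + 8.93
= 297.73 mOsm/kg

297.7 mOsm/kg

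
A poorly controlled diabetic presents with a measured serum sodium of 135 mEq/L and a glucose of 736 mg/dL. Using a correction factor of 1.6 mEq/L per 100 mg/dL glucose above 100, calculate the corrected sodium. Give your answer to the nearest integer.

Corrected Na = measured Na + 1.6 · (glucose − 100)/100
= 135 + 1.6 · (736 − 100)/100
= 135 + 10.2
= 145.2 mEq/L

145 mEq/L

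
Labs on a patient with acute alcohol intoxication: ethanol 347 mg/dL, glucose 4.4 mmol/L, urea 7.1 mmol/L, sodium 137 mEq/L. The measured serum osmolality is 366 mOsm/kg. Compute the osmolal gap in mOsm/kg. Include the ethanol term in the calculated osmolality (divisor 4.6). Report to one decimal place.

5.1 mOsm/kg

Calculated osmolality = 2·Na + glucose + urea + ethanol/4.6
= 2·137 + 4.4 + 7.1 + 347/4.6
= 274 + 4.40 + 7.10 + 75.43
= 360.93 mOsm/kg ≈ 360.9 mOsm/kg
Osmolar gap = measured − calculated = 366 − 360.9 = 5.1 mOsm/kg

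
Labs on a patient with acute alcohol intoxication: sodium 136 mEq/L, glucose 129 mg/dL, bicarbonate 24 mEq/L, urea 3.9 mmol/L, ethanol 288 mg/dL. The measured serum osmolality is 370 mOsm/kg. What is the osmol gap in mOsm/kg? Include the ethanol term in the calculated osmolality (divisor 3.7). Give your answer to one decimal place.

9.1 mOsm/kg

Calculated osmolality = 2·Na + glucose/18 + urea + ethanol/3.7
= 2·136 + 129/18 + 3.9 + 288/3.7
= 272 + 7.17 + 3.90 + 77.84
= 360.91 mOsm/kg ≈ 360.9 mOsm/kg
Osmolar gap = measured − calculated = 370 − 360.9 = 9.1 mOsm/kg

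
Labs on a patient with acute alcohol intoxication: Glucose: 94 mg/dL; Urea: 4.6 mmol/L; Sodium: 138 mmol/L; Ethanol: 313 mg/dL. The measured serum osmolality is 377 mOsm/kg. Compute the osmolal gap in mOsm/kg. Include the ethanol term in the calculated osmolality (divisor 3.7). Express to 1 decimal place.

6.6 mOsm/kg

Calculated osmolality = 2·Na + glucose/18 + urea + ethanol/3.7
= 2·138 + 94/18 + 4.6 + 313/3.7
= 276 + 5.22 + 4.60 + 84.59
= 370.41 mOsm/kg ≈ 370.4 mOsm/kg
Osmolar gap = measured − calculated = 377 − 370.4 = 6.6 mOsm/kg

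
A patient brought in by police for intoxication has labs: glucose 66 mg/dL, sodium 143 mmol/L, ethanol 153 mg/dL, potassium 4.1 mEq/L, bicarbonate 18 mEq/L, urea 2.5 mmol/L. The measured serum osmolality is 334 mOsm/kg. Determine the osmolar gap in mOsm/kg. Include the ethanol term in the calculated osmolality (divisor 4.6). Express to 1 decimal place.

8.6 mOsm/kg

Calculated osmolality = 2·Na + glucose/18 + urea + ethanol/4.6
= 2·143 + 66/18 + 2.5 + 153/4.6
= 286 + 3.67 + 2.50 + 33.26
= 325.43 mOsm/kg ≈ 325.4 mOsm/kg
Osmolar gap = measured − calculated = 334 − 325.4 = 8.6 mOsm/kg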